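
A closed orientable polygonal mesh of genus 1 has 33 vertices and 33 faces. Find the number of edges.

For a closed orientable surface of genus 1, χ = 2 − 2·1 = 0.
E = V + F − (0) = 33 + 33 − (0) = 66.

66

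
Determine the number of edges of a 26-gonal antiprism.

An antiprism on an n-gon has two n-gon caps and 2n triangles: V = 2·26 = 52, E = 4·26 = 104, F = 2·26 + 2 = 54.

104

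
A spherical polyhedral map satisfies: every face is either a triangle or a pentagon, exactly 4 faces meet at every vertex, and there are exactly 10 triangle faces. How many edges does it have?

Let x be the number of pentagons; then F = 10 + x.
Edge–face incidences: 2E = 3·10 + 5·x = 30 + 5x.
Every vertex has degree 4, so 4V = 2E.
Euler: V − E + F = 2 ⇒ (2E)/4 − E + (10 + x) = 2.
Multiply by 8: 2·(2E) − 4·(2E) + 8·(10 + x) = 16, i.e. 80 + 8x − 2·(30 + 5x) = 16.
Collecting terms: −2x + 20 = 16, so −2x = −4, so x = 2.
Then 2E = 30 + 5·2 = 40, so E = 20, V = 2E/4 = 10, F = 10 + 2 = 12.

20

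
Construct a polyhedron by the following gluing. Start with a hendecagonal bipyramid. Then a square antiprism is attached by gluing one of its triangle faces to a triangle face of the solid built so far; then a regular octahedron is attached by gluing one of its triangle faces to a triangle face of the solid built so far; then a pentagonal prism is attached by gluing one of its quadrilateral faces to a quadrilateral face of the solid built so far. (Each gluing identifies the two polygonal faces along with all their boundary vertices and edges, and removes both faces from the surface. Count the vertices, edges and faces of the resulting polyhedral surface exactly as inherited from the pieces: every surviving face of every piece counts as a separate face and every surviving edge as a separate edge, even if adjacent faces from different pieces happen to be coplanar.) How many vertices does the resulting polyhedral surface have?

27

A hendecagonal bipyramid: V=13, E=33, F=22.
Attach a square antiprism (V=8, E=16, F=10) along a 3-gon: merge 3 vertices and 3 edges, delete both glued faces → V=18, E=46, F=30.
Attach a regular octahedron (V=6, E=12, F=8) along a 3-gon: merge 3 vertices and 3 edges, delete both glued faces → V=21, E=55, F=36.
Attach a pentagonal prism (V=10, E=15, F=7) along a 4-gon: merge 4 vertices and 4 edges, delete both glued faces → V=27, E=66, F=41.
Check: V − E + F = 27 − 66 + 41 = 2.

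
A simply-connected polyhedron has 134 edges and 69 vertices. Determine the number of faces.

Here V − E + F = 2.
F = 2 − V + E = 2 − 69 + 134 = 67.

67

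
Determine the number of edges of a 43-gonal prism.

129

A prism on an n-gon has two n-gon bases and n rectangular sides: V = 2·43 = 86, E = 3·43 = 129, F = 43 + 2 = 45.
Check: V − E + F = 86 − 129 + 45 = 2.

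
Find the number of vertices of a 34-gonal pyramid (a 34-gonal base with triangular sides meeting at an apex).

A pyramid on an n-gon base has one n-gon and n triangles: V = 34 + 1 = 35, E = 2·34 = 68, F = 34 + 1 = 35.

35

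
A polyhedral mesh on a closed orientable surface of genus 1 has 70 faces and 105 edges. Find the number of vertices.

For a closed orientable surface of genus 1, χ = 2 − 2·1 = 0.
V = 0 + E − F = 0 + 105 − 70 = 35.

35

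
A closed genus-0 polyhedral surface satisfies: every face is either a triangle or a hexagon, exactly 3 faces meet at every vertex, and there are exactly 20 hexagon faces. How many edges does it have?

Let x be the number of triangles; then F = 20 + x.
Edge–face incidences: 2E = 6·20 + 3·x = 120 + 3x.
Every vertex has degree 3, so 3V = 2E.
Euler: V − E + F = 2 ⇒ (2E)/3 − E + (20 + x) = 2.
Multiply by 6: 2·(2E) − 3·(2E) + 6·(20 + x) = 12, i.e. 120 + 6x − (120 + 3x) = 12.
Collecting terms: 3x = 12, so x = 4.
Then 2E = 120 + 3·4 = 132, so E = 66, V = 2E/3 = 44, F = 20 + 4 = 24.

66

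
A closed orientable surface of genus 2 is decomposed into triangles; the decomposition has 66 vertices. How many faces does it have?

χ = 2 − 2·2 = -2, and every face is a triangle so 3F = 2E.
V − E + F = -2 with E = 3F/2 gives 66 − (3/2 − 1)·F = -2, so F = 136 and E = 204.

136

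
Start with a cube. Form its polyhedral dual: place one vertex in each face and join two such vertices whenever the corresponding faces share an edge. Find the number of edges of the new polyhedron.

12

The base solid has V = 8, E = 12, F = 6.
The dual swaps V and F and preserves E: V′ = F = 6, E′ = E = 12, F′ = V = 8.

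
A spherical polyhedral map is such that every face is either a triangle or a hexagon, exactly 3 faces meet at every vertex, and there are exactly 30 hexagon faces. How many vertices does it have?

64

Let x be the number of triangles; then F = 30 + x.
Edge–face incidences: 2E = 6·30 + 3·x = 180 + 3x.
Every vertex has degree 3, so 3V = 2E.
Euler: V − E + F = 2 ⇒ (2E)/3 − E + (30 + x) = 2.
Multiply by 6: 2·(2E) − 3·(2E) + 6·(30 + x) = 12, i.e. 180 + 6x − (180 + 3x) = 12.
Collecting terms: 3x = 12, so x = 4.
Then 2E = 180 + 3·4 = 192, so E = 96, V = 2E/3 = 64, F = 30 + 4 = 34.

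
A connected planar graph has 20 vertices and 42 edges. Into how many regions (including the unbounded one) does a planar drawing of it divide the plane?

Euler's formula for a connected plane graph: V − E + F = 2, so F = 2 − 20 + 42 = 24.

24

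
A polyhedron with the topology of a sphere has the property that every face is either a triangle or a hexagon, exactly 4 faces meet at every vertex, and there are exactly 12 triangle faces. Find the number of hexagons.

Let x be the number of hexagons; then F = 12 + x.
Edge–face incidences: 2E = 3·12 + 6·x = 36 + 6x.
Every vertex has degree 4, so 4V = 2E.
Euler: V − E + F = 2 ⇒ (2E)/4 − E + (12 + x) = 2.
Multiply by 8: 2·(2E) − 4·(2E) + 8·(12 + x) = 16, i.e. 96 + 8x − 2·(36 + 6x) = 16.
Collecting terms: −4x + 24 = 16, so −4x = −8, so x = 2.
Then 2E = 36 + 6·2 = 48, so E = 24, V = 2E/4 = 12, F = 12 + 2 = 14.

2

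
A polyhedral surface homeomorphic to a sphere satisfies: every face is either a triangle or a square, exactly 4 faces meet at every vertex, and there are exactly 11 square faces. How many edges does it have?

Let x be the number of triangles; then F = 11 + x.
Edge–face incidences: 2E = 4·11 + 3·x = 44 + 3x.
Every vertex has degree 4, so 4V = 2E.
Euler: V − E + F = 2 ⇒ (2E)/4 − E + (11 + x) = 2.
Multiply by 8: 2·(2E) − 4·(2E) + 8·(11 + x) = 16, i.e. 88 + 8x − 2·(44 + 3x) = 16.
Collecting terms: 2x = 16, so x = 8.
Then 2E = 44 + 3·8 = 68, so E = 34, V = 2E/4 = 17, F = 11 + 8 = 19.

34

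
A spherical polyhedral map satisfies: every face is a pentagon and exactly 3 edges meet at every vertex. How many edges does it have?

Each face has 5 edges and each edge borders two faces, so 2E = 5F.
Each vertex has degree 3, so 3V = 2E and hence V = 5F/3.
Euler: V − E + F = 2 ⇒ (5F/3) − (5F/2) + F = 2.
Multiply by 6: (10 − 15 + 6)F = 12, i.e. 1F = 12.
So F = 12, E = 5·12/2 = 30, V = 5·12/3 = 20.

30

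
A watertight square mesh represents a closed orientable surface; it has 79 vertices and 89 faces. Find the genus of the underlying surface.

6

Every face is a square, so 2E = 4·89 = 356, giving E = 178.
χ = V − E + F = 79 − 178 + 89 = -10.
For a closed orientable surface χ = 2 − 2g, so g = (2 − (-10))/2 = 6.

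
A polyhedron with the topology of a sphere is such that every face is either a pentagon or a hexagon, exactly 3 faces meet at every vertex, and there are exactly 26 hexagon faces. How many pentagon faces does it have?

12

Let x be the number of pentagons; then F = 26 + x.
Edge–face incidences: 2E = 6·26 + 5·x = 156 + 5x.
Every vertex has degree 3, so 3V = 2E.
Euler: V − E + F = 2 ⇒ (2E)/3 − E + (26 + x) = 2.
Multiply by 6: 2·(2E) − 3·(2E) + 6·(26 + x) = 12, i.e. 156 + 6x − (156 + 5x) = 12.
Collecting terms: x = 12.
Then 2E = 156 + 5·12 = 216, so E = 108, V = 2E/3 = 72, F = 26 + 12 = 38.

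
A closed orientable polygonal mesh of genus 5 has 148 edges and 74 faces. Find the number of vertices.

66

For a closed orientable surface of genus 5, χ = 2 − 2·5 = -8.
V = -8 + E − F = -8 + 148 − 74 = 66.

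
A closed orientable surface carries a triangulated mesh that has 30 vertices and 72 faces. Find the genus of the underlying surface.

Every face is a triangle, so 2E = 3·72 = 216, giving E = 108.
χ = V − E + F = 30 − 108 + 72 = -6.
For a closed orientable surface χ = 2 − 2g, so g = (2 − (-6))/2 = 4.

4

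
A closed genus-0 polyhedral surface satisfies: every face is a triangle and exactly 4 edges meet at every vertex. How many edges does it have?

Each face has 3 edges and each edge borders two faces, so 2E = 3F.
Each vertex has degree 4, so 4V = 2E and hence V = 3F/4.
Euler: V − E + F = 2 ⇒ (3F/4) − (3F/2) + F = 2.
Multiply by 8: (6 − 12 + 8)F = 16, i.e. 2F = 16.
So F = 8, E = 3·8/2 = 12, V = 3·8/4 = 6.

12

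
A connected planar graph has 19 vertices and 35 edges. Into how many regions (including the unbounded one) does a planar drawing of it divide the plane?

Euler's formula for a connected plane graph: V − E + F = 2, so F = 2 − 19 + 35 = 18.

18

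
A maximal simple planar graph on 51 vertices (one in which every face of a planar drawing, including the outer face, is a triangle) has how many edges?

147

In a plane triangulation 3F = 2E and V − E + F = 2, so E = 3V − 6 = 3·51 − 6 = 147.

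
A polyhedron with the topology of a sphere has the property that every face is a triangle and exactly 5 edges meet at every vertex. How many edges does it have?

Each face has 3 edges and each edge borders two faces, so 2E = 3F.
Each vertex has degree 5, so 5V = 2E and hence V = 3F/5.
Euler: V − E + F = 2 ⇒ (3F/5) − (3F/2) + F = 2.
Multiply by 10: (6 − 15 + 10)F = 20, i.e. 1F = 20.
So F = 20, E = 3·20/2 = 30, V = 3·20/5 = 12.

30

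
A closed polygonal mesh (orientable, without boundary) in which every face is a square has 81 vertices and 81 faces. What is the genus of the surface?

Every face is a square, so 2E = 4·81 = 324, giving E = 162.
χ = V − E + F = 81 − 162 + 81 = 0.
For a closed orientable surface χ = 2 − 2g, so g = (2 − (0))/2 = 1.

1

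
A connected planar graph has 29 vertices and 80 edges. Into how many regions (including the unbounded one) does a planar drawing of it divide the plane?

53

Euler's formula for a connected plane graph: V − E + F = 2, so F = 2 − 29 + 80 = 53.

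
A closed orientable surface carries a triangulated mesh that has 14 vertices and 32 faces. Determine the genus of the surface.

Every face is a triangle, so 2E = 3·32 = 96, giving E = 48.
χ = V − E + F = 14 − 48 + 32 = -2.
For a closed orientable surface χ = 2 − 2g, so g = (2 − (-2))/2 = 2.

2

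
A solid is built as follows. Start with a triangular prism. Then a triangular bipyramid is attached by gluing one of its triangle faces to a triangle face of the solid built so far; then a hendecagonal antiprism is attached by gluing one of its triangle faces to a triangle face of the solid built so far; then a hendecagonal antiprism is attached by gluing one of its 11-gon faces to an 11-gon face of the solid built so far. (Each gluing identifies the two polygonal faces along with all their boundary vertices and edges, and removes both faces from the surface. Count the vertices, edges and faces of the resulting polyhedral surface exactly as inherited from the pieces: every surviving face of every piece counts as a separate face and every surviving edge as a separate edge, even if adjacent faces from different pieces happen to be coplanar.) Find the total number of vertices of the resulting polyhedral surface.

A triangular prism: V=6, E=9, F=5.
Attach a triangular bipyramid (V=5, E=9, F=6) along a 3-gon: merge 3 vertices and 3 edges, delete both glued faces → V=8, E=15, F=9.
Attach a hendecagonal antiprism (V=22, E=44, F=24) along a 3-gon: merge 3 vertices and 3 edges, delete both glued faces → V=27, E=56, F=31.
Attach a hendecagonal antiprism (V=22, E=44, F=24) along an 11-gon: merge 11 vertices and 11 edges, delete both glued faces → V=38, E=89, F=53.
Check: V − E + F = 38 − 89 + 53 = 2.

38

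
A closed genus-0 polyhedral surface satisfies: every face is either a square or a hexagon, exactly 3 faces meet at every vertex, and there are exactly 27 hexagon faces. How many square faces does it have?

6

Let x be the number of squares; then F = 27 + x.
Edge–face incidences: 2E = 6·27 + 4·x = 162 + 4x.
Every vertex has degree 3, so 3V = 2E.
Euler: V − E + F = 2 ⇒ (2E)/3 − E + (27 + x) = 2.
Multiply by 6: 2·(2E) − 3·(2E) + 6·(27 + x) = 12, i.e. 162 + 6x − (162 + 4x) = 12.
Collecting terms: 2x = 12, so x = 6.
Then 2E = 162 + 4·6 = 186, so E = 93, V = 2E/3 = 62, F = 27 + 6 = 33.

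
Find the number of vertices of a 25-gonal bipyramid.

27

A bipyramid over an n-gon has 2n triangular faces and n + 2 vertices: V = 25 + 2 = 27, E = 3·25 = 75, F = 2·25 = 50.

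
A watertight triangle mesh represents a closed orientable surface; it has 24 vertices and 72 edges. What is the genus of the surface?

1

Every face is a triangle and each edge borders two faces, so 3F = 2·72, giving F = 48.
χ = V − E + F = 24 − 72 + 48 = 0.
For a closed orientable surface χ = 2 − 2g, so g = (2 − (0))/2 = 1.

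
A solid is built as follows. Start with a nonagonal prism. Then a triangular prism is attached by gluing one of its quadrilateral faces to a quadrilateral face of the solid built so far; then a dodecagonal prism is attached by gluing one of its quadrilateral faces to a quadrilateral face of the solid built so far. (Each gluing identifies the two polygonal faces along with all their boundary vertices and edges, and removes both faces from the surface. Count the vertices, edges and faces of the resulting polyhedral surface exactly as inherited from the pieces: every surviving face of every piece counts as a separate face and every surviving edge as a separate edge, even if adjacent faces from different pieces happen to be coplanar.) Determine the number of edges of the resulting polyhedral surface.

64

A nonagonal prism: V=18, E=27, F=11.
Attach a triangular prism (V=6, E=9, F=5) along a 4-gon: merge 4 vertices and 4 edges, delete both glued faces → V=20, E=32, F=14.
Attach a dodecagonal prism (V=24, E=36, F=14) along a 4-gon: merge 4 vertices and 4 edges, delete both glued faces → V=40, E=64, F=26.
Check: V − E + F = 40 − 64 + 26 = 2.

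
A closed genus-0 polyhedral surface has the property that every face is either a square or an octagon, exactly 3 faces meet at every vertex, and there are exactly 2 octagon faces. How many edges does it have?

24

Let x be the number of squares; then F = 2 + x.
Edge–face incidences: 2E = 8·2 + 4·x = 16 + 4x.
Every vertex has degree 3, so 3V = 2E.
Euler: V − E + F = 2 ⇒ (2E)/3 − E + (2 + x) = 2.
Multiply by 6: 2·(2E) − 3·(2E) + 6·(2 + x) = 12, i.e. 12 + 6x − (16 + 4x) = 12.
Collecting terms: 2x − 4 = 12, so 2x = 16, so x = 8.
Then 2E = 16 + 4·8 = 48, so E = 24, V = 2E/3 = 16, F = 2 + 8 = 10.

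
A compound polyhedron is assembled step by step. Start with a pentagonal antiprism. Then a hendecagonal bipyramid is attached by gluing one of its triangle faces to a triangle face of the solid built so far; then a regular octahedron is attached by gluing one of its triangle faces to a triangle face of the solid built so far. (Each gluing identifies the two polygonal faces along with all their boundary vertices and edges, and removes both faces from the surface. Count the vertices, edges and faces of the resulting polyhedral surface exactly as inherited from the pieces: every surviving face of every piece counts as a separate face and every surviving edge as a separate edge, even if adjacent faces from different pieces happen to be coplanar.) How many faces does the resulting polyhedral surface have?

A pentagonal antiprism: V=10, E=20, F=12.
Attach a hendecagonal bipyramid (V=13, E=33, F=22) along a 3-gon: merge 3 vertices and 3 edges, delete both glued faces → V=20, E=50, F=32.
Attach a regular octahedron (V=6, E=12, F=8) along a 3-gon: merge 3 vertices and 3 edges, delete both glued faces → V=23, E=59, F=38.
Check: V − E + F = 23 − 59 + 38 = 2.

38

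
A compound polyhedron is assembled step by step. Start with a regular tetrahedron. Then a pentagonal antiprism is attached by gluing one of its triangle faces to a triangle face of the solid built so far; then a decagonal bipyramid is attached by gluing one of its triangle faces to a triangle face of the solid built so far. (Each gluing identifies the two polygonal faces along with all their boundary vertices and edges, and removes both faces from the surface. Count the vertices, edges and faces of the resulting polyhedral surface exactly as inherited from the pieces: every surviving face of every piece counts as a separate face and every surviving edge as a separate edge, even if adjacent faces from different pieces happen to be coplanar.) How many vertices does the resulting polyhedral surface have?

A regular tetrahedron: V=4, E=6, F=4.
Attach a pentagonal antiprism (V=10, E=20, F=12) along a 3-gon: merge 3 vertices and 3 edges, delete both glued faces → V=11, E=23, F=14.
Attach a decagonal bipyramid (V=12, E=30, F=20) along a 3-gon: merge 3 vertices and 3 edges, delete both glued faces → V=20, E=50, F=32.
Check: V − E + F = 20 − 50 + 32 = 2.

20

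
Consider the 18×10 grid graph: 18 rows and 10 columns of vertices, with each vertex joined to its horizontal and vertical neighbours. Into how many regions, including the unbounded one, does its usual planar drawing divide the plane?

154

The grid has V = 18·10 = 180 vertices and E = 18·9 + 10·17 = 332 edges.
F = 2 − V + E = 2 − 180 + 332 = 154.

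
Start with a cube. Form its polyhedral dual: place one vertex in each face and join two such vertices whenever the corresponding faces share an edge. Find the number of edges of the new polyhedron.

12

The base solid has V = 8, E = 12, F = 6.
The dual swaps V and F and preserves E: V′ = F = 6, E′ = E = 12, F′ = V = 8.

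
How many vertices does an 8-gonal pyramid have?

A pyramid on an n-gon base has one n-gon and n triangles: V = 8 + 1 = 9, E = 2·8 = 16, F = 8 + 1 = 9.
Check: V − E + F = 9 − 16 + 9 = 2.

9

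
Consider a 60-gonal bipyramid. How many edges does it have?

180

A bipyramid over an n-gon has 2n triangular faces and n + 2 vertices: V = 60 + 2 = 62, E = 3·60 = 180, F = 2·60 = 120.
Check: V − E + F = 62 − 180 + 120 = 2.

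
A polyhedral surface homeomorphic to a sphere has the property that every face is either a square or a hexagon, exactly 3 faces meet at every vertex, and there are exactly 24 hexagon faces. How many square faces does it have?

Let x be the number of squares; then F = 24 + x.
Edge–face incidences: 2E = 6·24 + 4·x = 144 + 4x.
Every vertex has degree 3, so 3V = 2E.
Euler: V − E + F = 2 ⇒ (2E)/3 − E + (24 + x) = 2.
Multiply by 6: 2·(2E) − 3·(2E) + 6·(24 + x) = 12, i.e. 144 + 6x − (144 + 4x) = 12.
Collecting terms: 2x = 12, so x = 6.
Then 2E = 144 + 4·6 = 168, so E = 84, V = 2E/3 = 56, F = 24 + 6 = 30.

6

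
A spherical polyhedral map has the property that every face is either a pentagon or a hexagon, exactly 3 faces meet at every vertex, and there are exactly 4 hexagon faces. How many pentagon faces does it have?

Let x be the number of pentagons; then F = 4 + x.
Edge–face incidences: 2E = 6·4 + 5·x = 24 + 5x.
Every vertex has degree 3, so 3V = 2E.
Euler: V − E + F = 2 ⇒ (2E)/3 − E + (4 + x) = 2.
Multiply by 6: 2·(2E) − 3·(2E) + 6·(4 + x) = 12, i.e. 24 + 6x − (24 + 5x) = 12.
Collecting terms: x = 12.
Then 2E = 24 + 5·12 = 84, so E = 42, V = 2E/3 = 28, F = 4 + 12 = 16.

12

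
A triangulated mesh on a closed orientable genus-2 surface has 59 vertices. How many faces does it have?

χ = 2 − 2·2 = -2, and every face is a triangle so 3F = 2E.
V − E + F = -2 with E = 3F/2 gives 59 − (3/2 − 1)·F = -2, so F = 122 and E = 183.

122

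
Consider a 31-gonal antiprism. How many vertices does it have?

62

An antiprism on an n-gon has two n-gon caps and 2n triangles: V = 2·31 = 62, E = 4·31 = 124, F = 2·31 + 2 = 64.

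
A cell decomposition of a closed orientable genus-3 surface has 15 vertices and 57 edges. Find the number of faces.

38

For a closed orientable surface of genus 3, χ = 2 − 2·3 = -4.
F = -4 − V + E = -4 − 15 + 57 = 38.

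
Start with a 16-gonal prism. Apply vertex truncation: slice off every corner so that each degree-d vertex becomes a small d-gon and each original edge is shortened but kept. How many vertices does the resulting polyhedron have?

The base solid has V = 32, E = 48, F = 18.
Truncation replaces each original edge-end by a new vertex, so V′ = 2E = 96.
Each original edge survives, and each old vertex of degree d contributes d new edges; summing degrees gives Σd = 2E, so E′ = E + 2E = 3E = 144.
Each original face survives and each original vertex becomes one new face: F′ = F + V = 50.

96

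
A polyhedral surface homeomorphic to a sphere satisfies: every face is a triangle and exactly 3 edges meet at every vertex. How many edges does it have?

6

Each face has 3 edges and each edge borders two faces, so 2E = 3F.
Each vertex has degree 3, so 3V = 2E and hence V = 3F/3.
Euler: V − E + F = 2 ⇒ (3F/3) − (3F/2) + F = 2.
Multiply by 6: (6 − 9 + 6)F = 12, i.e. 3F = 12.
So F = 4, E = 3·4/2 = 6, V = 3·4/3 = 4.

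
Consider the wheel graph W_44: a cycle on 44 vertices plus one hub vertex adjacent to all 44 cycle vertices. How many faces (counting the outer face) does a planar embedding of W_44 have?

45

W_44 has V = 44 + 1 = 45 vertices and E = 2·44 = 88 edges.
By Euler's formula F = 2 − V + E = 2 − 45 + 88 = 45.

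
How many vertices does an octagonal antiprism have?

An antiprism on an n-gon has two n-gon caps and 2n triangles: V = 2·8 = 16, E = 4·8 = 32, F = 2·8 + 2 = 18.

16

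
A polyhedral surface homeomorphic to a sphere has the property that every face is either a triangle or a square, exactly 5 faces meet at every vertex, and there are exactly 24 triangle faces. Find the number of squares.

2

Let x be the number of squares; then F = 24 + x.
Edge–face incidences: 2E = 3·24 + 4·x = 72 + 4x.
Every vertex has degree 5, so 5V = 2E.
Euler: V − E + F = 2 ⇒ (2E)/5 − E + (24 + x) = 2.
Multiply by 10: 2·(2E) − 5·(2E) + 10·(24 + x) = 20, i.e. 240 + 10x − 3·(72 + 4x) = 20.
Collecting terms: −2x + 24 = 20, so −2x = −4, so x = 2.
Then 2E = 72 + 4·2 = 80, so E = 40, V = 2E/5 = 16, F = 24 + 2 = 26.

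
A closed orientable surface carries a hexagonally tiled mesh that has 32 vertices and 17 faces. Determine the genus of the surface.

Every face is a hexagon, so 2E = 6·17 = 102, giving E = 51.
χ = V − E + F = 32 − 51 + 17 = -2.
For a closed orientable surface χ = 2 − 2g, so g = (2 − (-2))/2 = 2.

2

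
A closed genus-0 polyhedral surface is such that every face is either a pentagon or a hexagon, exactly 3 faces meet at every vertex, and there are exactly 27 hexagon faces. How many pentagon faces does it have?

Let x be the number of pentagons; then F = 27 + x.
Edge–face incidences: 2E = 6·27 + 5·x = 162 + 5x.
Every vertex has degree 3, so 3V = 2E.
Euler: V − E + F = 2 ⇒ (2E)/3 − E + (27 + x) = 2.
Multiply by 6: 2·(2E) − 3·(2E) + 6·(27 + x) = 12, i.e. 162 + 6x − (162 + 5x) = 12.
Collecting terms: x = 12.
Then 2E = 162 + 5·12 = 222, so E = 111, V = 2E/3 = 74, F = 27 + 12 = 39.

12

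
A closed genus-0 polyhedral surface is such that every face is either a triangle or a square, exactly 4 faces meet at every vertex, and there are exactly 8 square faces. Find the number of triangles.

8

Let x be the number of triangles; then F = 8 + x.
Edge–face incidences: 2E = 4·8 + 3·x = 32 + 3x.
Every vertex has degree 4, so 4V = 2E.
Euler: V − E + F = 2 ⇒ (2E)/4 − E + (8 + x) = 2.
Multiply by 8: 2·(2E) − 4·(2E) + 8·(8 + x) = 16, i.e. 64 + 8x − 2·(32 + 3x) = 16.
Collecting terms: 2x = 16, so x = 8.
Then 2E = 32 + 3·8 = 56, so E = 28, V = 2E/4 = 14, F = 8 + 8 = 16.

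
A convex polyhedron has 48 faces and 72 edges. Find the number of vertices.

Here V − E + F = 2.
V = 2 + E − F = 2 + 72 − 48 = 26.

26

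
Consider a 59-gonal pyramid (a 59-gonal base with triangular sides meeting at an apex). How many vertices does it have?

A pyramid on an n-gon base has one n-gon and n triangles: V = 59 + 1 = 60, E = 2·59 = 118, F = 59 + 1 = 60.

60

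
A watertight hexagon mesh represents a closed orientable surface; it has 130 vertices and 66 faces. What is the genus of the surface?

Every face is a hexagon, so 2E = 6·66 = 396, giving E = 198.
χ = V − E + F = 130 − 198 + 66 = -2.
For a closed orientable surface χ = 2 − 2g, so g = (2 − (-2))/2 = 2.

2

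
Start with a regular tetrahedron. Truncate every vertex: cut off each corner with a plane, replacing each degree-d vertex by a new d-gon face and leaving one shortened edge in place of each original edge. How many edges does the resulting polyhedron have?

18

The base solid has V = 4, E = 6, F = 4.
Truncation replaces each original edge-end by a new vertex, so V′ = 2E = 12.
Each original edge survives, and each old vertex of degree d contributes d new edges; summing degrees gives Σd = 2E, so E′ = E + 2E = 3E = 18.
Each original face survives and each original vertex becomes one new face: F′ = F + V = 8.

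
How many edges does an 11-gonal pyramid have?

A pyramid on an n-gon base has one n-gon and n triangles: V = 11 + 1 = 12, E = 2·11 = 22, F = 11 + 1 = 12.
Check: V − E + F = 12 − 22 + 12 = 2.

22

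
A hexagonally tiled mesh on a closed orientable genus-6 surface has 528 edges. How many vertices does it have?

χ = 2 − 2·6 = -10, and every face is a hexagon so 6F = 2E.
F = 2E/6 = 176. Then V = -10 + E − F = -10 + 528 − 176 = 342.

342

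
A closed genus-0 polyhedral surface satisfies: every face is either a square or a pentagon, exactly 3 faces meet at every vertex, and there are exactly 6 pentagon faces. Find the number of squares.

3

Let x be the number of squares; then F = 6 + x.
Edge–face incidences: 2E = 5·6 + 4·x = 30 + 4x.
Every vertex has degree 3, so 3V = 2E.
Euler: V − E + F = 2 ⇒ (2E)/3 − E + (6 + x) = 2.
Multiply by 6: 2·(2E) − 3·(2E) + 6·(6 + x) = 12, i.e. 36 + 6x − (30 + 4x) = 12.
Collecting terms: 2x + 6 = 12, so 2x = 6, so x = 3.
Then 2E = 30 + 4·3 = 42, so E = 21, V = 2E/3 = 14, F = 6 + 3 = 9.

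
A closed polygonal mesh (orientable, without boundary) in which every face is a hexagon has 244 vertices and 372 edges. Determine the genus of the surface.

Every face is a hexagon and each edge borders two faces, so 6F = 2·372, giving F = 124.
χ = V − E + F = 244 − 372 + 124 = -4.
For a closed orientable surface χ = 2 − 2g, so g = (2 − (-4))/2 = 3.

3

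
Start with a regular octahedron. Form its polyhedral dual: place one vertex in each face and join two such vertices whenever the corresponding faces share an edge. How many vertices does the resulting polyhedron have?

The base solid has V = 6, E = 12, F = 8.
The dual swaps V and F and preserves E: V′ = F = 8, E′ = E = 12, F′ = V = 6.

8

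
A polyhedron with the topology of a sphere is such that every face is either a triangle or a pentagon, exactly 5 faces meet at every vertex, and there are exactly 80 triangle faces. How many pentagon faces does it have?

12

Let x be the number of pentagons; then F = 80 + x.
Edge–face incidences: 2E = 3·80 + 5·x = 240 + 5x.
Every vertex has degree 5, so 5V = 2E.
Euler: V − E + F = 2 ⇒ (2E)/5 − E + (80 + x) = 2.
Multiply by 10: 2·(2E) − 5·(2E) + 10·(80 + x) = 20, i.e. 800 + 10x − 3·(240 + 5x) = 20.
Collecting terms: −5x + 80 = 20, so −5x = −60, so x = 12.
Then 2E = 240 + 5·12 = 300, so E = 150, V = 2E/5 = 60, F = 80 + 12 = 92.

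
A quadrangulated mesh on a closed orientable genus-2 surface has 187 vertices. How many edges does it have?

378

χ = 2 − 2·2 = -2, and every face is a square so 4F = 2E.
V − E + F = -2 with E = 4F/2 gives 187 − (4/2 − 1)·F = -2, so F = 189 and E = 378.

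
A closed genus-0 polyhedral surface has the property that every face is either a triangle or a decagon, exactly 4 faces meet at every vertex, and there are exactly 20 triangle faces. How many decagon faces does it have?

2

Let x be the number of decagons; then F = 20 + x.
Edge–face incidences: 2E = 3·20 + 10·x = 60 + 10x.
Every vertex has degree 4, so 4V = 2E.
Euler: V − E + F = 2 ⇒ (2E)/4 − E + (20 + x) = 2.
Multiply by 8: 2·(2E) − 4·(2E) + 8·(20 + x) = 16, i.e. 160 + 8x − 2·(60 + 10x) = 16.
Collecting terms: −12x + 40 = 16, so −12x = −24, so x = 2.
Then 2E = 60 + 10·2 = 80, so E = 40, V = 2E/4 = 20, F = 20 + 2 = 22.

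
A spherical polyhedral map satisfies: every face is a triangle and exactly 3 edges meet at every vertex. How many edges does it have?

6

Each face has 3 edges and each edge borders two faces, so 2E = 3F.
Each vertex has degree 3, so 3V = 2E and hence V = 3F/3.
Euler: V − E + F = 2 ⇒ (3F/3) − (3F/2) + F = 2.
Multiply by 6: (6 − 9 + 6)F = 12, i.e. 3F = 12.
So F = 4, E = 3·4/2 = 6, V = 3·4/3 = 4.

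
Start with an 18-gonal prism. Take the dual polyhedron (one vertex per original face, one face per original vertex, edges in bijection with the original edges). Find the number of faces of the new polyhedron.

The base solid has V = 36, E = 54, F = 20.
The dual swaps V and F and preserves E: V′ = F = 20, E′ = E = 54, F′ = V = 36.

36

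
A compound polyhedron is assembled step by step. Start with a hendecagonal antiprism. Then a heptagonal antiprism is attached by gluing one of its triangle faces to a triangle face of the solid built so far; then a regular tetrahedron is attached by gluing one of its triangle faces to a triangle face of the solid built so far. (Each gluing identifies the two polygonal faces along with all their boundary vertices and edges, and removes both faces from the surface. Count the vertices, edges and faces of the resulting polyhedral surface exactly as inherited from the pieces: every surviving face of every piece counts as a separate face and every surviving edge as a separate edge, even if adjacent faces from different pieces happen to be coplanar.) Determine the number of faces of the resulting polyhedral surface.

40

A hendecagonal antiprism: V=22, E=44, F=24.
Attach a heptagonal antiprism (V=14, E=28, F=16) along a 3-gon: merge 3 vertices and 3 edges, delete both glued faces → V=33, E=69, F=38.
Attach a regular tetrahedron (V=4, E=6, F=4) along a 3-gon: merge 3 vertices and 3 edges, delete both glued faces → V=34, E=72, F=40.
Check: V − E + F = 34 − 72 + 40 = 2.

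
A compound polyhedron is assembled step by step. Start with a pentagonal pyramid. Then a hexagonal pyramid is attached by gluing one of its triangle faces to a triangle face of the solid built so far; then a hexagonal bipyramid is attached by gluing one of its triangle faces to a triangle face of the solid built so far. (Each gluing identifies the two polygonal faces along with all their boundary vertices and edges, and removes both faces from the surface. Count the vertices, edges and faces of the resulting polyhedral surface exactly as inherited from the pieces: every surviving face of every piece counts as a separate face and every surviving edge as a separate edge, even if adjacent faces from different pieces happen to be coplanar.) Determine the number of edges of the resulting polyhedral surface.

34

A pentagonal pyramid: V=6, E=10, F=6.
Attach a hexagonal pyramid (V=7, E=12, F=7) along a 3-gon: merge 3 vertices and 3 edges, delete both glued faces → V=10, E=19, F=11.
Attach a hexagonal bipyramid (V=8, E=18, F=12) along a 3-gon: merge 3 vertices and 3 edges, delete both glued faces → V=15, E=34, F=21.
Check: V − E + F = 15 − 34 + 21 = 2.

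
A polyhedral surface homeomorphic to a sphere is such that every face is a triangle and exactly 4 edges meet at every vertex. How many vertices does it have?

6

Each face has 3 edges and each edge borders two faces, so 2E = 3F.
Each vertex has degree 4, so 4V = 2E and hence V = 3F/4.
Euler: V − E + F = 2 ⇒ (3F/4) − (3F/2) + F = 2.
Multiply by 8: (6 − 12 + 8)F = 16, i.e. 2F = 16.
So F = 8, E = 3·8/2 = 12, V = 3·8/4 = 6.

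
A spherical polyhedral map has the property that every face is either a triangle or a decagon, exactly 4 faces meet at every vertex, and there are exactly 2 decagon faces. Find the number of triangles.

20

Let x be the number of triangles; then F = 2 + x.
Edge–face incidences: 2E = 10·2 + 3·x = 20 + 3x.
Every vertex has degree 4, so 4V = 2E.
Euler: V − E + F = 2 ⇒ (2E)/4 − E + (2 + x) = 2.
Multiply by 8: 2·(2E) − 4·(2E) + 8·(2 + x) = 16, i.e. 16 + 8x − 2·(20 + 3x) = 16.
Collecting terms: 2x − 24 = 16, so 2x = 40, so x = 20.
Then 2E = 20 + 3·20 = 80, so E = 40, V = 2E/4 = 20, F = 2 + 20 = 22.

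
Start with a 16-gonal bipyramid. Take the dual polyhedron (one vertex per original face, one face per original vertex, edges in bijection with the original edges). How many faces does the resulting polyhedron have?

The base solid has V = 18, E = 48, F = 32.
The dual swaps V and F and preserves E: V′ = F = 32, E′ = E = 48, F′ = V = 18.

18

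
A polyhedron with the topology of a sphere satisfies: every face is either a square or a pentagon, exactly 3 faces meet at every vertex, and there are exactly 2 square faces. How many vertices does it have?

Let x be the number of pentagons; then F = 2 + x.
Edge–face incidences: 2E = 4·2 + 5·x = 8 + 5x.
Every vertex has degree 3, so 3V = 2E.
Euler: V − E + F = 2 ⇒ (2E)/3 − E + (2 + x) = 2.
Multiply by 6: 2·(2E) − 3·(2E) + 6·(2 + x) = 12, i.e. 12 + 6x − (8 + 5x) = 12.
Collecting terms: x + 4 = 12, so x = 8.
Then 2E = 8 + 5·8 = 48, so E = 24, V = 2E/3 = 16, F = 2 + 8 = 10.

16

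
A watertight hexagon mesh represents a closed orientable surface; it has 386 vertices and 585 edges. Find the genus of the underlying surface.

Every face is a hexagon and each edge borders two faces, so 6F = 2·585, giving F = 195.
χ = V − E + F = 386 − 585 + 195 = -4.
For a closed orientable surface χ = 2 − 2g, so g = (2 − (-4))/2 = 3.

3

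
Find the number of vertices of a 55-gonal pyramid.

56

A pyramid on an n-gon base has one n-gon and n triangles: V = 55 + 1 = 56, E = 2·55 = 110, F = 55 + 1 = 56.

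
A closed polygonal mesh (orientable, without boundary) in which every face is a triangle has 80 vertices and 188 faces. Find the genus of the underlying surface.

Every face is a triangle, so 2E = 3·188 = 564, giving E = 282.
χ = V − E + F = 80 − 282 + 188 = -14.
For a closed orientable surface χ = 2 − 2g, so g = (2 − (-14))/2 = 8.

8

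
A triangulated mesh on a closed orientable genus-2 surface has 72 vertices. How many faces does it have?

χ = 2 − 2·2 = -2, and every face is a triangle so 3F = 2E.
V − E + F = -2 with E = 3F/2 gives 72 − (3/2 − 1)·F = -2, so F = 148 and E = 222.

148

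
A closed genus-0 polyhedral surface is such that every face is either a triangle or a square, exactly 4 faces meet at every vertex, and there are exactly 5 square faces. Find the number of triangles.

Let x be the number of triangles; then F = 5 + x.
Edge–face incidences: 2E = 4·5 + 3·x = 20 + 3x.
Every vertex has degree 4, so 4V = 2E.
Euler: V − E + F = 2 ⇒ (2E)/4 − E + (5 + x) = 2.
Multiply by 8: 2·(2E) − 4·(2E) + 8·(5 + x) = 16, i.e. 40 + 8x − 2·(20 + 3x) = 16.
Collecting terms: 2x = 16, so x = 8.
Then 2E = 20 + 3·8 = 44, so E = 22, V = 2E/4 = 11, F = 5 + 8 = 13.

8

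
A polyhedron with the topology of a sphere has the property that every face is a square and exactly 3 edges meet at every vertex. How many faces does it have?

Each face has 4 edges and each edge borders two faces, so 2E = 4F.
Each vertex has degree 3, so 3V = 2E and hence V = 4F/3.
Euler: V − E + F = 2 ⇒ (4F/3) − (4F/2) + F = 2.
Multiply by 6: (8 − 12 + 6)F = 12, i.e. 2F = 12.
So F = 6, E = 4·6/2 = 12, V = 4·6/3 = 8.

6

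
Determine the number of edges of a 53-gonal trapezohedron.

212

The n-trapezohedron (dual of the n-antiprism) has V = 2·53 + 2 = 108, E = 4·53 = 212, F = 2·53 = 106.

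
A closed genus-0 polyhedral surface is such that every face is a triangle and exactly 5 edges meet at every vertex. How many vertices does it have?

Each face has 3 edges and each edge borders two faces, so 2E = 3F.
Each vertex has degree 5, so 5V = 2E and hence V = 3F/5.
Euler: V − E + F = 2 ⇒ (3F/5) − (3F/2) + F = 2.
Multiply by 10: (6 − 15 + 10)F = 20, i.e. 1F = 20.
So F = 20, E = 3·20/2 = 30, V = 3·20/5 = 12.

12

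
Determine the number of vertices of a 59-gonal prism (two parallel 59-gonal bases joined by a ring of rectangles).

118

A prism on an n-gon has two n-gon bases and n rectangular sides: V = 2·59 = 118, E = 3·59 = 177, F = 59 + 2 = 61.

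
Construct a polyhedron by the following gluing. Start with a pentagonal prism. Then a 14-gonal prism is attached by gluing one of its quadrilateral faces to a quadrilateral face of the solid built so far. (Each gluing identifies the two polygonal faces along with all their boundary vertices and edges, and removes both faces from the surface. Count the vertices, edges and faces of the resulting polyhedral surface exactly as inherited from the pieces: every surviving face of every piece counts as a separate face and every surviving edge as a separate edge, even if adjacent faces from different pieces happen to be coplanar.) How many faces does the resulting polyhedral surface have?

21

A pentagonal prism: V=10, E=15, F=7.
Attach a 14-gonal prism (V=28, E=42, F=16) along a 4-gon: merge 4 vertices and 4 edges, delete both glued faces → V=34, E=53, F=21.
Check: V − E + F = 34 − 53 + 21 = 2.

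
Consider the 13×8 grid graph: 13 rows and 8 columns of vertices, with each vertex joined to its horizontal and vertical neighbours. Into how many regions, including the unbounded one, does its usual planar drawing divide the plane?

The grid has V = 13·8 = 104 vertices and E = 13·7 + 8·12 = 187 edges.
F = 2 − V + E = 2 − 104 + 187 = 85.

85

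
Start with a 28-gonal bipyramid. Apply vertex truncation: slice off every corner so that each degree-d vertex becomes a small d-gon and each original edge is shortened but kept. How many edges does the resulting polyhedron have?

The base solid has V = 30, E = 84, F = 56.
Truncation replaces each original edge-end by a new vertex, so V′ = 2E = 168.
Each original edge survives, and each old vertex of degree d contributes d new edges; summing degrees gives Σd = 2E, so E′ = E + 2E = 3E = 252.
Each original face survives and each original vertex becomes one new face: F′ = F + V = 86.

252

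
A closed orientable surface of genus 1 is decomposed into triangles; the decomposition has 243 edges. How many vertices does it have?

81

χ = 2 − 2·1 = 0, and every face is a triangle so 3F = 2E.
F = 2E/3 = 162. Then V = 0 + E − F = 0 + 243 − 162 = 81.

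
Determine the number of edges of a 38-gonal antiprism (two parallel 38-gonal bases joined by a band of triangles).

An antiprism on an n-gon has two n-gon caps and 2n triangles: V = 2·38 = 76, E = 4·38 = 152, F = 2·38 + 2 = 78.

152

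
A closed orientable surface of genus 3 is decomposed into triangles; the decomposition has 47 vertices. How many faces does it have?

102

χ = 2 − 2·3 = -4, and every face is a triangle so 3F = 2E.
V − E + F = -4 with E = 3F/2 gives 47 − (3/2 − 1)·F = -4, so F = 102 and E = 153.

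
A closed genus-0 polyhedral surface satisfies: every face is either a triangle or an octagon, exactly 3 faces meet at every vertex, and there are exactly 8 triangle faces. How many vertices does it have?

24

Let x be the number of octagons; then F = 8 + x.
Edge–face incidences: 2E = 3·8 + 8·x = 24 + 8x.
Every vertex has degree 3, so 3V = 2E.
Euler: V − E + F = 2 ⇒ (2E)/3 − E + (8 + x) = 2.
Multiply by 6: 2·(2E) − 3·(2E) + 6·(8 + x) = 12, i.e. 48 + 6x − (24 + 8x) = 12.
Collecting terms: −2x + 24 = 12, so −2x = −12, so x = 6.
Then 2E = 24 + 8·6 = 72, so E = 36, V = 2E/3 = 24, F = 8 + 6 = 14.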